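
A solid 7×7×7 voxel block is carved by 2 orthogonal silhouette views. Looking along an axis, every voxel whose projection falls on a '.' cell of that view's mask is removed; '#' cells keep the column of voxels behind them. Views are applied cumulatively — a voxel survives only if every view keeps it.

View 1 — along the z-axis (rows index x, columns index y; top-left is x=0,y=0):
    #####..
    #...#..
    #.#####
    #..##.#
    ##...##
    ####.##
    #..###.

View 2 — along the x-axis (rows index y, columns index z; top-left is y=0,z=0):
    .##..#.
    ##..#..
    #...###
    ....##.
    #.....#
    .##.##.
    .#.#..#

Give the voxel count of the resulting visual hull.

full grid |V| = 343
step 1: project along z, AND mask (31/49) → |grid| = 217
step 2: project along x, AND mask (21/49) → |grid| = 90

remaining voxels: 90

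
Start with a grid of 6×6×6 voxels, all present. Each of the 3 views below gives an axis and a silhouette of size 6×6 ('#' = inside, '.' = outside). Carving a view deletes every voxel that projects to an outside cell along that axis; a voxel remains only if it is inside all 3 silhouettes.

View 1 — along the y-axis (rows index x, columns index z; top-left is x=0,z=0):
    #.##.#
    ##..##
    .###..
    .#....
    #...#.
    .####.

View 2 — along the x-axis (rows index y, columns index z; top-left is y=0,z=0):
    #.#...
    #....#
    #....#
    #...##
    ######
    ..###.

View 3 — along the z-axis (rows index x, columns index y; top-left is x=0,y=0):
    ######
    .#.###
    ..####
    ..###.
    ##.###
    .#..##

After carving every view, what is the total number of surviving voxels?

full grid |V| = 216
step 1: project along y, AND mask (18/36) → |grid| = 108
step 2: project along x, AND mask (18/36) → |grid| = 51
step 3: project along z, AND mask (25/36) → |grid| = 44

remaining voxels: 44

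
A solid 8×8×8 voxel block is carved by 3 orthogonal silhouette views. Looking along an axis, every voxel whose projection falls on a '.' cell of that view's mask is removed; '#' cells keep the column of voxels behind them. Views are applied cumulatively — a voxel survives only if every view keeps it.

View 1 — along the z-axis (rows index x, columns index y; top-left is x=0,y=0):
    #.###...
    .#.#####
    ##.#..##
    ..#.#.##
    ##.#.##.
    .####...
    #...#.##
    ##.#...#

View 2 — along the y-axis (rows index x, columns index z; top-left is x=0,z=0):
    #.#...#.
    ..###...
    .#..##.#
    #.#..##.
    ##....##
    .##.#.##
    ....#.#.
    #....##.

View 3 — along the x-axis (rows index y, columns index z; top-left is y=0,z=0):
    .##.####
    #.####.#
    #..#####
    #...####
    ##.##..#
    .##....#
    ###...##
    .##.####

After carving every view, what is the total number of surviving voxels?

84 voxels

start: 8×8×8 = 512 voxels
  1. axis=2 (XY plane), |mask|=36  ⇒  voxels=288
  2. axis=1 (XZ plane), |mask|=28  ⇒  voxels=126
  3. axis=0 (YZ plane), |mask|=42  ⇒  voxels=84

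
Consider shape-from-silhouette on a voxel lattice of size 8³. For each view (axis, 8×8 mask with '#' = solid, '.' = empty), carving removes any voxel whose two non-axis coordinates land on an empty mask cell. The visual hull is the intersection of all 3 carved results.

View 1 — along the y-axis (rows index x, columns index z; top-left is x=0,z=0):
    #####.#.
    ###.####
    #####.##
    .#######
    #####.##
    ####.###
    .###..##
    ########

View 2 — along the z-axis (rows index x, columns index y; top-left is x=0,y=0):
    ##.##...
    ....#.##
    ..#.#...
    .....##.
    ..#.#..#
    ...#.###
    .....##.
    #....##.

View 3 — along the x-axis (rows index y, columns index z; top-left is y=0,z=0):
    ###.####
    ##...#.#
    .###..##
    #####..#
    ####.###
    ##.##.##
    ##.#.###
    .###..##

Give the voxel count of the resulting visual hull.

remaining voxels: 117

start: 8×8×8 = 512 voxels
  1. axis=1 (XZ plane), |mask|=54  ⇒  voxels=432
  2. axis=2 (XY plane), |mask|=23  ⇒  voxels=156
  3. axis=0 (YZ plane), |mask|=46  ⇒  voxels=117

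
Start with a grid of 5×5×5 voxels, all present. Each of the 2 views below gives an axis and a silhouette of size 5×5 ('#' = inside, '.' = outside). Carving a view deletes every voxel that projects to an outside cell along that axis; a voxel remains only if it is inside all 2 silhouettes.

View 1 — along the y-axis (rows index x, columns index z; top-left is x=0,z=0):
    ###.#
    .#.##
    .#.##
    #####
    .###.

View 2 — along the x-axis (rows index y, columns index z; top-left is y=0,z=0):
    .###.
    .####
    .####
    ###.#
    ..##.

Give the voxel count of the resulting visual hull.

65 voxels

start: 5×5×5 = 125 voxels
step 1: project along y, AND mask (18/25) → |grid| = 90
step 2: project along x, AND mask (17/25) → |grid| = 65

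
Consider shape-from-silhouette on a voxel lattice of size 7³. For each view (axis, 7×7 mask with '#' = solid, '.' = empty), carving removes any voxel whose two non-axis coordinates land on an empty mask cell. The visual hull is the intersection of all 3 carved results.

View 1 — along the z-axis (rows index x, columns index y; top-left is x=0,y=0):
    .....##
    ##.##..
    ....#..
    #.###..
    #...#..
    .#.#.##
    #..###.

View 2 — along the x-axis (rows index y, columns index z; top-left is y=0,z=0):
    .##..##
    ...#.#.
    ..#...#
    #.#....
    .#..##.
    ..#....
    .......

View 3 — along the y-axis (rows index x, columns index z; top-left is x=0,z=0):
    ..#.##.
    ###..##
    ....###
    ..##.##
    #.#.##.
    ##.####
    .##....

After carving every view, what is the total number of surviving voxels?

remaining voxels: 31

start: 7×7×7 = 343 voxels
after view 1 [z-axis, 21 of 49 cells solid] → remaining = 147
after view 2 [x-axis, 14 of 49 cells solid] → remaining = 48
after view 3 [y-axis, 27 of 49 cells solid] → remaining = 31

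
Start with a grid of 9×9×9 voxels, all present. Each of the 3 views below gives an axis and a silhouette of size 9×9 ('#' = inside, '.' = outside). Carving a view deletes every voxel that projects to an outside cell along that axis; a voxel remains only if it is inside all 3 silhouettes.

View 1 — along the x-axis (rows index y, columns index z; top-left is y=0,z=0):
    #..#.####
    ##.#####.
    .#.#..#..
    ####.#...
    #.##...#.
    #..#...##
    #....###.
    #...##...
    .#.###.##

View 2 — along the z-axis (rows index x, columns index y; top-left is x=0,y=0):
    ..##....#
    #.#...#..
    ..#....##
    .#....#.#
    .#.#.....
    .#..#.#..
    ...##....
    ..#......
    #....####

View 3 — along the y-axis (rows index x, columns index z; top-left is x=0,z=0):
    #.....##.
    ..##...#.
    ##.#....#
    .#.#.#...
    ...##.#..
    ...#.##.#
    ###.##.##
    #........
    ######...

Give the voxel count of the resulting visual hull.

voxel count = 51

initial block: 9^3 = 729
carve view 1 (along x, YZ-mask fill 42/81): 378 voxels remain
carve view 2 (along z, XY-mask fill 25/81): 118 voxels remain
carve view 3 (along y, XZ-mask fill 34/81): 51 voxels remain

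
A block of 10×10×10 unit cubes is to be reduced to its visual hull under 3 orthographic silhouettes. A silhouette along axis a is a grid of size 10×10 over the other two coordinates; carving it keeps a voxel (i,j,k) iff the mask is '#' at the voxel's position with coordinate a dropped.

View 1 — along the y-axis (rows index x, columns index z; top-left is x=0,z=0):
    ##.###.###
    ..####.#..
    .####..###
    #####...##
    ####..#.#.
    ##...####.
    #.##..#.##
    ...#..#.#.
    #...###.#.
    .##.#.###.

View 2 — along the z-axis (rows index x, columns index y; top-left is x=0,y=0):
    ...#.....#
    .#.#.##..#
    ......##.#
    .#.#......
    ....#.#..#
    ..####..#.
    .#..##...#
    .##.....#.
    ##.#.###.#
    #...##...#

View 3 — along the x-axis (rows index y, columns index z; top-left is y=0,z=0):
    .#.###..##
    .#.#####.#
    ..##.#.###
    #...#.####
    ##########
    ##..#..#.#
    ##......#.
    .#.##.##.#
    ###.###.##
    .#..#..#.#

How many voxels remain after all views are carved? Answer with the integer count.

voxel count = 119

full grid |V| = 1000
  1. axis=1 (XZ plane), |mask|=59  ⇒  voxels=590
  2. axis=2 (XY plane), |mask|=38  ⇒  voxels=216
  3. axis=0 (YZ plane), |mask|=61  ⇒  voxels=119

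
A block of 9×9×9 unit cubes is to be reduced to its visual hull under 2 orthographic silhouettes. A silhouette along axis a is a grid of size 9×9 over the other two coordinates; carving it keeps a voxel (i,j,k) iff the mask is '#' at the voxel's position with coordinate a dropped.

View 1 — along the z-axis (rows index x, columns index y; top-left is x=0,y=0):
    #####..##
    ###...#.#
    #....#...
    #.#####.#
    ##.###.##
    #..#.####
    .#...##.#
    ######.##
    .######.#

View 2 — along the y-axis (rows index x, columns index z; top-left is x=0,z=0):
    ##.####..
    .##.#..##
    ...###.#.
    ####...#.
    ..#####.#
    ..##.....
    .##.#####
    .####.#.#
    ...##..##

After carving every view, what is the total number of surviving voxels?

full grid |V| = 729
carve view 1 (along z, XY-mask fill 53/81): 477 voxels remain
carve view 2 (along y, XZ-mask fill 45/81): 268 voxels remain

268 voxels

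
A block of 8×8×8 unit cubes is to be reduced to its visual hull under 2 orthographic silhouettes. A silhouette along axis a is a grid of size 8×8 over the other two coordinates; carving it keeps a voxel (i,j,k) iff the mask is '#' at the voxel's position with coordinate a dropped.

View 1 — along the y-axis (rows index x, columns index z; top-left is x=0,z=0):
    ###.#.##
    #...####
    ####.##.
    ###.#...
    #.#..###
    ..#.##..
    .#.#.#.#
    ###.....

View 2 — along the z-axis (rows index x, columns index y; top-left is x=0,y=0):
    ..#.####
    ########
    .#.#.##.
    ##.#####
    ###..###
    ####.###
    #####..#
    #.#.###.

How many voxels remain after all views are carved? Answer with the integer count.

start: 8×8×8 = 512 voxels
carve view 1 (along y, XZ-mask fill 36/64): 288 voxels remain
carve view 2 (along z, XY-mask fill 48/64): 212 voxels remain

remaining voxels: 212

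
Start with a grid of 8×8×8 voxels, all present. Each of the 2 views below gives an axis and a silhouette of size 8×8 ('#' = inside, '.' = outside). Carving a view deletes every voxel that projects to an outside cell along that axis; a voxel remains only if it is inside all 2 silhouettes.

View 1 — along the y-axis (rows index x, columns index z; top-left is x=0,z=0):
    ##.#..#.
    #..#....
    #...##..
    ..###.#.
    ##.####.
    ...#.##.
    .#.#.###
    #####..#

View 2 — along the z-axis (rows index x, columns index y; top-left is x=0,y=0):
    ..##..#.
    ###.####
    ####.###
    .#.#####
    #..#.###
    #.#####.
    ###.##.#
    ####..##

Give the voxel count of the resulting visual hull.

before carving: 512 voxels (8×8×8)
carve view 1 (along y, XZ-mask fill 33/64): 264 voxels remain
carve view 2 (along z, XY-mask fill 46/64): 185 voxels remain

|visual hull| = 185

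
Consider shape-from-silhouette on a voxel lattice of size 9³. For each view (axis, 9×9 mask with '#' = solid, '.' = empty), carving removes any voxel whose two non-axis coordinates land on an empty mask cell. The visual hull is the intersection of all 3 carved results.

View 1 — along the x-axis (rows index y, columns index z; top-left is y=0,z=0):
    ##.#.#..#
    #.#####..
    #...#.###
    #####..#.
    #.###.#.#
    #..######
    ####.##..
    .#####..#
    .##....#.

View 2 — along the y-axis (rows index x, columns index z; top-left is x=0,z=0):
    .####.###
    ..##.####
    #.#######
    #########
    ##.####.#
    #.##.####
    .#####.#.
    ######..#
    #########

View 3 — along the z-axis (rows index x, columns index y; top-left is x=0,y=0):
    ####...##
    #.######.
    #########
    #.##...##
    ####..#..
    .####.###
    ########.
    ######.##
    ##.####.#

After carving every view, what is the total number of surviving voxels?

before carving: 729 voxels (9×9×9)
V1 x: intersect with YZ mask (50 set) -- 450 left
V2 y: intersect with XZ mask (66 set) -- 368 left
V3 z: intersect with XY mask (62 set) -- 277 left

|visual hull| = 277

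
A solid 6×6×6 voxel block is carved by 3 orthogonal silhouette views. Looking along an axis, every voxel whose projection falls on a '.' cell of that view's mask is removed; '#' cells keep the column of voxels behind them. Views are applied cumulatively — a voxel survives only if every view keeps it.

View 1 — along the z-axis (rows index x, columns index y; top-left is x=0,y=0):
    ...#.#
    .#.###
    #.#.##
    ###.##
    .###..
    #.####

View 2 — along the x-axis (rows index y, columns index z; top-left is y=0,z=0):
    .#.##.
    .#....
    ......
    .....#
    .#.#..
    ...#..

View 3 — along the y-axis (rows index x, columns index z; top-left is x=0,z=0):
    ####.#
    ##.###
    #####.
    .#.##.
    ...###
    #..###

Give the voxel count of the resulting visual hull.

before carving: 216 voxels (6×6×6)
[1] z-view keeps 23 columns → grid now 138
[2] x-view keeps 8 columns → grid now 29
[3] y-view keeps 25 columns → grid now 26

remaining voxels: 26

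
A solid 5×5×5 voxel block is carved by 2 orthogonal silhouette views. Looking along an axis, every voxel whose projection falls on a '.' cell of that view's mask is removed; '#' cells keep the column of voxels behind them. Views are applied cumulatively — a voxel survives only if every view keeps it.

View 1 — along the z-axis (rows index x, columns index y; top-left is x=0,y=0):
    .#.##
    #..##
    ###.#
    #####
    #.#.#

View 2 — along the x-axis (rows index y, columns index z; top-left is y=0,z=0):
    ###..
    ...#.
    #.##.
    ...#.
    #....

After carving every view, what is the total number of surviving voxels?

|visual hull| = 32

full grid |V| = 125
  1. axis=2 (XY plane), |mask|=18  ⇒  voxels=90
  2. axis=0 (YZ plane), |mask|=9  ⇒  voxels=32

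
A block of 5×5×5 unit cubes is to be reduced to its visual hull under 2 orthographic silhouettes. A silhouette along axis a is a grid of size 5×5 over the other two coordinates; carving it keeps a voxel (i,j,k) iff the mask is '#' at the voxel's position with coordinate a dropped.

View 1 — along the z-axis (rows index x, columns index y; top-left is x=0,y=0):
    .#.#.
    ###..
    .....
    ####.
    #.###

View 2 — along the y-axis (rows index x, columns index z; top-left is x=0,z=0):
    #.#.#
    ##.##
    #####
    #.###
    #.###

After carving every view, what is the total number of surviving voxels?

voxel count = 50

initial block: 5^3 = 125
[1] z-view keeps 13 columns → grid now 65
[2] y-view keeps 20 columns → grid now 50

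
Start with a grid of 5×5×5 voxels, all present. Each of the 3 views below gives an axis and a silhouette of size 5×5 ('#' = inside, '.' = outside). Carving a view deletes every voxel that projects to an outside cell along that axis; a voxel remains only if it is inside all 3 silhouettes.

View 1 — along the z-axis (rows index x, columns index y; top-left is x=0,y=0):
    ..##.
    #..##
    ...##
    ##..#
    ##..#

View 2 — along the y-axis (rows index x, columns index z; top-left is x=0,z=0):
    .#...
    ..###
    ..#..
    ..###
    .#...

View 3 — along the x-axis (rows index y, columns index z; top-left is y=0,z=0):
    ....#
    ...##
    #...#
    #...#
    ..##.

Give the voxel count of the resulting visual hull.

voxel count = 10

start: 5×5×5 = 125 voxels
  1. axis=2 (XY plane), |mask|=13  ⇒  voxels=65
  2. axis=1 (XZ plane), |mask|=9  ⇒  voxels=25
  3. axis=0 (YZ plane), |mask|=9  ⇒  voxels=10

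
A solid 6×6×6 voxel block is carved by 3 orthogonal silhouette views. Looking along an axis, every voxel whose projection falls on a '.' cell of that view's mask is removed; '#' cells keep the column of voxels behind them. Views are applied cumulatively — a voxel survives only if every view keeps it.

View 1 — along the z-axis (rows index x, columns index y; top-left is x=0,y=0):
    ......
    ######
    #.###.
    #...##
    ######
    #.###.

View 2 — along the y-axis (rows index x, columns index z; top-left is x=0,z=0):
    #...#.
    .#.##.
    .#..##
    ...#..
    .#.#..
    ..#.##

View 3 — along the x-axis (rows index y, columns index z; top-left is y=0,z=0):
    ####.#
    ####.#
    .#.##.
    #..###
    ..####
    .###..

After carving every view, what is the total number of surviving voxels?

initial block: 6^3 = 216
  1. axis=2 (XY plane), |mask|=23  ⇒  voxels=138
  2. axis=1 (XZ plane), |mask|=14  ⇒  voxels=57
  3. axis=0 (YZ plane), |mask|=24  ⇒  voxels=42

remaining voxels: 42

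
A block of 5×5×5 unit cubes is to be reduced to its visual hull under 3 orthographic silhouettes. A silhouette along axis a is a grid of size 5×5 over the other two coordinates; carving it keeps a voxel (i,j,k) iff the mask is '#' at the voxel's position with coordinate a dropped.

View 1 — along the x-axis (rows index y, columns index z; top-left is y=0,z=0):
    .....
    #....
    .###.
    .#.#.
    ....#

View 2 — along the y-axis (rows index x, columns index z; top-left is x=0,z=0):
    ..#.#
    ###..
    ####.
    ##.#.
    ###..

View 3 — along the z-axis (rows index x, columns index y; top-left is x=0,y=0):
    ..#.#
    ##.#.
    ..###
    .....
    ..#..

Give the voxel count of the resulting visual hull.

full grid |V| = 125
step 1: project along x, AND mask (7/25) → |grid| = 35
step 2: project along y, AND mask (15/25) → |grid| = 21
step 3: project along z, AND mask (9/25) → |grid| = 11

|visual hull| = 11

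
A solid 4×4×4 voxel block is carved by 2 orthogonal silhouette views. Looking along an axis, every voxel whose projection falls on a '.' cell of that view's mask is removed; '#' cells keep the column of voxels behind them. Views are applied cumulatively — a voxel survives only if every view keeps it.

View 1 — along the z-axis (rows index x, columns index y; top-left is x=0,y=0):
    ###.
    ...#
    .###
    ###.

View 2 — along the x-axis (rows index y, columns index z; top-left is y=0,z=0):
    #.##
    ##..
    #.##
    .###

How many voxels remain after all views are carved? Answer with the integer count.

voxel count = 27

initial block: 4^3 = 64
step 1: project along z, AND mask (10/16) → |grid| = 40
step 2: project along x, AND mask (11/16) → |grid| = 27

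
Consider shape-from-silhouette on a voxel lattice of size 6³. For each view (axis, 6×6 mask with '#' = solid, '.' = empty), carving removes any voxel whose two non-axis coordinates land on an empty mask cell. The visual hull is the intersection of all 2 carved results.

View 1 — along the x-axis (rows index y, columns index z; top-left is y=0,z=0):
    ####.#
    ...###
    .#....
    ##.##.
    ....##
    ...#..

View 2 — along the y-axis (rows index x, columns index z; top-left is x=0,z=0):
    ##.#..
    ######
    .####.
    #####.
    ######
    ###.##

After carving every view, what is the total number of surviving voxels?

before carving: 216 voxels (6×6×6)
V1 x: intersect with YZ mask (16 set) -- 96 left
V2 y: intersect with XZ mask (29 set) -- 77 left

remaining voxels: 77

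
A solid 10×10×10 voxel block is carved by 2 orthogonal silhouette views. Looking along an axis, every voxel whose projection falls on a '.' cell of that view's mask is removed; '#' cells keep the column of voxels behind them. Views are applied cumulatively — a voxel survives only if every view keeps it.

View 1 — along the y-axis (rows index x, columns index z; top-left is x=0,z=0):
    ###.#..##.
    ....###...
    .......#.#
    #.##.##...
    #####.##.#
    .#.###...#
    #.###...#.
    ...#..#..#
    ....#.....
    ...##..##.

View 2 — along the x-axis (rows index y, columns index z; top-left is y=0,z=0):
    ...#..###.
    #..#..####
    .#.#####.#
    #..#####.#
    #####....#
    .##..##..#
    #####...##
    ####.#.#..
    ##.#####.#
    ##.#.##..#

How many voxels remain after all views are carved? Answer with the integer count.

voxel count = 265

full grid |V| = 1000
V1 y: intersect with XZ mask (42 set) -- 420 left
V2 x: intersect with YZ mask (62 set) -- 265 left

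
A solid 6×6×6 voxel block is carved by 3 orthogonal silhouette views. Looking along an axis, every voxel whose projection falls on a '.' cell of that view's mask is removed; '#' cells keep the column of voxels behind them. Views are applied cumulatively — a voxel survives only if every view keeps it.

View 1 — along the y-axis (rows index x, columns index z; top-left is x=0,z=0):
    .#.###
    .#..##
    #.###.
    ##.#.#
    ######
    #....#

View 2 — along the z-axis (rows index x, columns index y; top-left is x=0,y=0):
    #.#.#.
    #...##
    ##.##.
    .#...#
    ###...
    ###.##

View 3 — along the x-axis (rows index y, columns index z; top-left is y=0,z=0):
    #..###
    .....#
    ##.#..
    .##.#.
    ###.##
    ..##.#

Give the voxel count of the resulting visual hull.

start: 6×6×6 = 216 voxels
[1] y-view keeps 23 columns → grid now 138
[2] z-view keeps 20 columns → grid now 73
[3] x-view keeps 19 columns → grid now 40

voxel count = 40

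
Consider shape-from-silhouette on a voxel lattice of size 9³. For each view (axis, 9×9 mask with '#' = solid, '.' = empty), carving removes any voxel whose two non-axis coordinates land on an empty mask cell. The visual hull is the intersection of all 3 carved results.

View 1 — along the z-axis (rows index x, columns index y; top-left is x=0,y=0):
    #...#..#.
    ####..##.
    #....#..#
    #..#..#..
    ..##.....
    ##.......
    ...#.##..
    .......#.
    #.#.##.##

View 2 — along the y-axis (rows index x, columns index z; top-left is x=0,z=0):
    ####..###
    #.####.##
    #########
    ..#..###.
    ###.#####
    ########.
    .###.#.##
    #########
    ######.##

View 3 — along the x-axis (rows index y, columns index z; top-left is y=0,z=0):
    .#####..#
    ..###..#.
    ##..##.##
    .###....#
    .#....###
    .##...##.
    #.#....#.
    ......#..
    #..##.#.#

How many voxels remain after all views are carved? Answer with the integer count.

voxel count = 99

start: 9×9×9 = 729 voxels
  1. axis=2 (XY plane), |mask|=29  ⇒  voxels=261
  2. axis=1 (XZ plane), |mask|=66  ⇒  voxels=209
  3. axis=0 (YZ plane), |mask|=37  ⇒  voxels=99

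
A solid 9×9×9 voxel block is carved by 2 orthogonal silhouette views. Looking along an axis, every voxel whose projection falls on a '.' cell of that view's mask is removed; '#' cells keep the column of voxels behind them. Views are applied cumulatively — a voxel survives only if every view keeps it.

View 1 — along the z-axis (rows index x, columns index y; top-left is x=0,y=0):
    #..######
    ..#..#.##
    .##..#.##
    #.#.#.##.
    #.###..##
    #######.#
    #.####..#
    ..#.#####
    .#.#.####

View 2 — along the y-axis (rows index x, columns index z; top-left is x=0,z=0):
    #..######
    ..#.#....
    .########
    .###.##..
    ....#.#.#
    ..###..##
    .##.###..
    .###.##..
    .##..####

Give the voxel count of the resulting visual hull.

remaining voxels: 276

before carving: 729 voxels (9×9×9)
step 1: project along z, AND mask (53/81) → |grid| = 477
step 2: project along y, AND mask (46/81) → |grid| = 276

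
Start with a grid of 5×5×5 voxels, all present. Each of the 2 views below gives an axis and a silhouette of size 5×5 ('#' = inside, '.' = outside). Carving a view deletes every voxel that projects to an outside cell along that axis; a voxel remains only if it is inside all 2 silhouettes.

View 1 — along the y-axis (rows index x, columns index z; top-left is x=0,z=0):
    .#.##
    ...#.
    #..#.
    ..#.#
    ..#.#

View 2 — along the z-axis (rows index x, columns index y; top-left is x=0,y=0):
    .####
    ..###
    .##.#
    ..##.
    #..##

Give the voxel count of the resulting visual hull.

voxel count = 31

initial block: 5^3 = 125
[1] y-view keeps 10 columns → grid now 50
[2] z-view keeps 15 columns → grid now 31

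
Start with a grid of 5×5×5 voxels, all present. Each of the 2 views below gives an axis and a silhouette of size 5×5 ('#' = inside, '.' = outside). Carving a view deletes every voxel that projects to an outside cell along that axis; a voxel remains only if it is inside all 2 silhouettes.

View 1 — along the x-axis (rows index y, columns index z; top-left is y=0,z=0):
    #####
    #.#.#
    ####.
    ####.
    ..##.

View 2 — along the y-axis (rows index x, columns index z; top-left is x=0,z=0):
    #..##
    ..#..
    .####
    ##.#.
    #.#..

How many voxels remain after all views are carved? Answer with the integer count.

|visual hull| = 49

full grid |V| = 125
carve view 1 (along x, YZ-mask fill 18/25): 90 voxels remain
carve view 2 (along y, XZ-mask fill 13/25): 49 voxels remain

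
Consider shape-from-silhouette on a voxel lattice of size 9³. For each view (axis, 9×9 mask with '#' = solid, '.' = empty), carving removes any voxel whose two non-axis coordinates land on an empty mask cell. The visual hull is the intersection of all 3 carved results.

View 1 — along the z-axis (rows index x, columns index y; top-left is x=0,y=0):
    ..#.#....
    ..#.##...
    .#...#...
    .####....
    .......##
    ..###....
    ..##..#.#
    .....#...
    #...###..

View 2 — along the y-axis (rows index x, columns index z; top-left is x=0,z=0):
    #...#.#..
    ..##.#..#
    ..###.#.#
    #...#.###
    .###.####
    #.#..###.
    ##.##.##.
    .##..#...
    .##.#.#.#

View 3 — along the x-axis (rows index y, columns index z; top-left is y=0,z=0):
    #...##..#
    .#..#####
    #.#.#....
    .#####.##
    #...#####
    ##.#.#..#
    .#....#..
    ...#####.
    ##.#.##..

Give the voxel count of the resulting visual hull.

70 voxels

start: 9×9×9 = 729 voxels
after view 1 [z-axis, 25 of 81 cells solid] → remaining = 225
after view 2 [y-axis, 43 of 81 cells solid] → remaining = 124
after view 3 [x-axis, 43 of 81 cells solid] → remaining = 70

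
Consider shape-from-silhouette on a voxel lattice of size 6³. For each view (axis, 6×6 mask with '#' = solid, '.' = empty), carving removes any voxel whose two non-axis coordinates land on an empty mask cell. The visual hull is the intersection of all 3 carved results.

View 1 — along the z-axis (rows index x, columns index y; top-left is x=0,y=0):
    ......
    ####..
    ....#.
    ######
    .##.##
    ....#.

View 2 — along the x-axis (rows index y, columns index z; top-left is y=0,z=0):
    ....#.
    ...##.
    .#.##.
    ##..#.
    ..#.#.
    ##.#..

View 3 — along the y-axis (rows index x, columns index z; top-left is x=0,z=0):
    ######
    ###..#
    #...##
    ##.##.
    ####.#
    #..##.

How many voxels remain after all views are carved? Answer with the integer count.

initial block: 6^3 = 216
[1] z-view keeps 16 columns → grid now 96
[2] x-view keeps 14 columns → grid now 37
[3] y-view keeps 25 columns → grid now 25

remaining voxels: 25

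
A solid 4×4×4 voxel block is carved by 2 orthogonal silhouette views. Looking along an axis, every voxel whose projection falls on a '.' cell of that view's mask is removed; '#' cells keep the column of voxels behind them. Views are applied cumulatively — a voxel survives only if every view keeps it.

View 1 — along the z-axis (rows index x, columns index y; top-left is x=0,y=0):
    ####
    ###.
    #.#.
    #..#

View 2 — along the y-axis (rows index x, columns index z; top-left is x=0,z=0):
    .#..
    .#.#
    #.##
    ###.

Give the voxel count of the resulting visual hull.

remaining voxels: 22

before carving: 64 voxels (4×4×4)
step 1: project along z, AND mask (11/16) → |grid| = 44
step 2: project along y, AND mask (9/16) → |grid| = 22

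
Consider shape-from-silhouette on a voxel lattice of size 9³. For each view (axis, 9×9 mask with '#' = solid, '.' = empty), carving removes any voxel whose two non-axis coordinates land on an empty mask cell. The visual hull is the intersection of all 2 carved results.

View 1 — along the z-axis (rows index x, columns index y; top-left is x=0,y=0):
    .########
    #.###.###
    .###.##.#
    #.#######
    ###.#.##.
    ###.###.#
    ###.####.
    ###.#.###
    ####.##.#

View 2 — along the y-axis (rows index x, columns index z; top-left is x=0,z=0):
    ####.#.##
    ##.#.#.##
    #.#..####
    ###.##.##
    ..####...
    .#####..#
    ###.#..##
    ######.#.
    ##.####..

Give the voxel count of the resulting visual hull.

before carving: 729 voxels (9×9×9)
step 1: project along z, AND mask (63/81) → |grid| = 567
step 2: project along y, AND mask (55/81) → |grid| = 389

|visual hull| = 389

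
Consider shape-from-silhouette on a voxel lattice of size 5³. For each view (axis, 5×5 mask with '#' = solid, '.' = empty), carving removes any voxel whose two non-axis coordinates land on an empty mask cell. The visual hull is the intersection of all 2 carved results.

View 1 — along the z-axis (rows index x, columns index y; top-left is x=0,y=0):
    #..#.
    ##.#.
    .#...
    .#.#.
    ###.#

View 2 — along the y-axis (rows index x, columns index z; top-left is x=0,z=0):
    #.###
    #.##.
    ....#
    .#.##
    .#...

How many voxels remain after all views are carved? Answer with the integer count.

before carving: 125 voxels (5×5×5)
V1 z: intersect with XY mask (12 set) -- 60 left
V2 y: intersect with XZ mask (12 set) -- 28 left

voxel count = 28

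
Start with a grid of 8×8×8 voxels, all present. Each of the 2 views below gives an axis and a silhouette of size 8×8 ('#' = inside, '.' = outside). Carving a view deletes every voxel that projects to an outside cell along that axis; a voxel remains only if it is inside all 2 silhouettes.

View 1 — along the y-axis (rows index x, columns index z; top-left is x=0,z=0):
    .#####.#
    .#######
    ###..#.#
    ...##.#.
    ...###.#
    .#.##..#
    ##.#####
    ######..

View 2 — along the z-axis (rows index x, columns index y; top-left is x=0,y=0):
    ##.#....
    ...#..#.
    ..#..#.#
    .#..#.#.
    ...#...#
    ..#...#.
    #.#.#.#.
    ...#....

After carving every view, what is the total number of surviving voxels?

|visual hull| = 106

full grid |V| = 512
after view 1 [y-axis, 42 of 64 cells solid] → remaining = 336
after view 2 [z-axis, 20 of 64 cells solid] → remaining = 106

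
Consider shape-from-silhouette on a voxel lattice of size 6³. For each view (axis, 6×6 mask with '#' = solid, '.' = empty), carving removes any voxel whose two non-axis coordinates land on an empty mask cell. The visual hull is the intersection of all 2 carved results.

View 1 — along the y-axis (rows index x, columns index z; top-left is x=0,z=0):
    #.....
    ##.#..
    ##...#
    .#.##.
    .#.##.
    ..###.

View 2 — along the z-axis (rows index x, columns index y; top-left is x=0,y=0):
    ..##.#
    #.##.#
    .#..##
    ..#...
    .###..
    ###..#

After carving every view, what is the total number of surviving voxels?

initial block: 6^3 = 216
after view 1 [y-axis, 16 of 36 cells solid] → remaining = 96
after view 2 [z-axis, 18 of 36 cells solid] → remaining = 48

voxel count = 48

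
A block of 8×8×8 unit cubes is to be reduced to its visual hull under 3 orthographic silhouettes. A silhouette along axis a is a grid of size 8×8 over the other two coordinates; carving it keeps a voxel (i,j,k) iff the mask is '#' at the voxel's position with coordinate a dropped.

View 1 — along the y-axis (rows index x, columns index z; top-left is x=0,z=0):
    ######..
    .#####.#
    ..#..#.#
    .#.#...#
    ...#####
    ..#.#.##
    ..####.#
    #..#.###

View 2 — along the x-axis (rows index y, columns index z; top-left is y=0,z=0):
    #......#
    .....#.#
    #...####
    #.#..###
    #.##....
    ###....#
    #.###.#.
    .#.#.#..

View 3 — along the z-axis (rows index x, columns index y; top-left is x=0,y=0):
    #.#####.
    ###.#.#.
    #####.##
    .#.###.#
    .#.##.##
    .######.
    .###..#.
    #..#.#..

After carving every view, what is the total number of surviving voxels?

initial block: 8^3 = 512
[1] y-view keeps 37 columns → grid now 296
[2] x-view keeps 29 columns → grid now 134
[3] z-view keeps 41 columns → grid now 89

|visual hull| = 89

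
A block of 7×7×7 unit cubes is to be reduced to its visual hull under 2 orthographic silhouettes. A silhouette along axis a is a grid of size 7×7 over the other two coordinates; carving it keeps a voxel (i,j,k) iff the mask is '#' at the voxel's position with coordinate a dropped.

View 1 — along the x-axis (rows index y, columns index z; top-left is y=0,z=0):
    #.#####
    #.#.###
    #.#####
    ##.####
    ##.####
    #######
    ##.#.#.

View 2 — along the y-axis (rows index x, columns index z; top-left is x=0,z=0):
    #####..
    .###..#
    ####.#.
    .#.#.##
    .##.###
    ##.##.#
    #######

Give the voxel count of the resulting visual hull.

start: 7×7×7 = 343 voxels
  1. axis=0 (YZ plane), |mask|=40  ⇒  voxels=280
  2. axis=1 (XZ plane), |mask|=35  ⇒  voxels=194

voxel count = 194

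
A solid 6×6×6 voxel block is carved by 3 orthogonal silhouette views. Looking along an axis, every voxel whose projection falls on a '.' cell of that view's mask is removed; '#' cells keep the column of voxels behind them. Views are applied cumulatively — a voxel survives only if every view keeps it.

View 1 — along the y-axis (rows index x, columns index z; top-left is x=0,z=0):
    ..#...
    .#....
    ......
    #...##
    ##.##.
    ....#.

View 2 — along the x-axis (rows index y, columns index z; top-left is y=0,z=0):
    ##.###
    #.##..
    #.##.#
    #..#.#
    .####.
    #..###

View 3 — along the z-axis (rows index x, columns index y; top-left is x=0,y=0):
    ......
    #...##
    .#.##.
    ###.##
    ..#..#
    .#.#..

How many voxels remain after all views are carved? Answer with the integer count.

17 voxels

initial block: 6^3 = 216
  1. axis=1 (XZ plane), |mask|=10  ⇒  voxels=60
  2. axis=0 (YZ plane), |mask|=23  ⇒  voxels=36
  3. axis=2 (XY plane), |mask|=15  ⇒  voxels=17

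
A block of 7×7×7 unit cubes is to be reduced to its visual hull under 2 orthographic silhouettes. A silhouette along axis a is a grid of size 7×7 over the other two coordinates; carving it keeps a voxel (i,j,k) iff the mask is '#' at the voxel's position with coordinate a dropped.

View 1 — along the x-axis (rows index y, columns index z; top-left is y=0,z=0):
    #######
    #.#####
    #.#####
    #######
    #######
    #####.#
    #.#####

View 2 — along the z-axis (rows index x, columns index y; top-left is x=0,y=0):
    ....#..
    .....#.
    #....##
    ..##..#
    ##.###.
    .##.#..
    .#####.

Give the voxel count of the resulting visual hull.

voxel count = 135

start: 7×7×7 = 343 voxels
carve view 1 (along x, YZ-mask fill 45/49): 315 voxels remain
carve view 2 (along z, XY-mask fill 21/49): 135 voxels remain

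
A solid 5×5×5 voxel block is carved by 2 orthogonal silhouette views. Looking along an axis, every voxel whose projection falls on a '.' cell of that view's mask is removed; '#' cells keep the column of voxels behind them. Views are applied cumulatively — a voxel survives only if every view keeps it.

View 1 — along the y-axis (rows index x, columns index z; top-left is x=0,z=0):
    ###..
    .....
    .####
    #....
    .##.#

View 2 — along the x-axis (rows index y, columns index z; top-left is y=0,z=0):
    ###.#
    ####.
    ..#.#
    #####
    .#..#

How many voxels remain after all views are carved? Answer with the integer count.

voxel count = 40

before carving: 125 voxels (5×5×5)
carve view 1 (along y, XZ-mask fill 11/25): 55 voxels remain
carve view 2 (along x, YZ-mask fill 17/25): 40 voxels remain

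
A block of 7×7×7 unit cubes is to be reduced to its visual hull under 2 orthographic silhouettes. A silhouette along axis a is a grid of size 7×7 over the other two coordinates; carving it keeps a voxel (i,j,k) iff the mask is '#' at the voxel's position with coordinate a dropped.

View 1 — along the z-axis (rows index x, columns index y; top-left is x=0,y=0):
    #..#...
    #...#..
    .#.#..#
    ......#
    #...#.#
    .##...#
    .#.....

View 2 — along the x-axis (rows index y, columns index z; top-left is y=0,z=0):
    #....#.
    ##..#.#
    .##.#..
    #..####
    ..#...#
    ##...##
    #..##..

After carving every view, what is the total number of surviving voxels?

full grid |V| = 343
[1] z-view keeps 15 columns → grid now 105
[2] x-view keeps 23 columns → grid now 47

remaining voxels: 47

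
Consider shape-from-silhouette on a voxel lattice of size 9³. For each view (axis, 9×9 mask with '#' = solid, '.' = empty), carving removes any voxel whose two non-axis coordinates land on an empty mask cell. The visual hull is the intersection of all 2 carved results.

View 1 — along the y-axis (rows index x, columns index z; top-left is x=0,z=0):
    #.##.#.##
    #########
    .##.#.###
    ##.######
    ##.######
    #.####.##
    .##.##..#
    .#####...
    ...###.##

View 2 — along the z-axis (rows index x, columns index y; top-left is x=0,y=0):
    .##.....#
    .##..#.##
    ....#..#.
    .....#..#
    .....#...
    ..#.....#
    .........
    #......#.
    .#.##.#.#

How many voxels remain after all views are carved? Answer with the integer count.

148 voxels

start: 9×9×9 = 729 voxels
carve view 1 (along y, XZ-mask fill 59/81): 531 voxels remain
carve view 2 (along z, XY-mask fill 22/81): 148 voxels remain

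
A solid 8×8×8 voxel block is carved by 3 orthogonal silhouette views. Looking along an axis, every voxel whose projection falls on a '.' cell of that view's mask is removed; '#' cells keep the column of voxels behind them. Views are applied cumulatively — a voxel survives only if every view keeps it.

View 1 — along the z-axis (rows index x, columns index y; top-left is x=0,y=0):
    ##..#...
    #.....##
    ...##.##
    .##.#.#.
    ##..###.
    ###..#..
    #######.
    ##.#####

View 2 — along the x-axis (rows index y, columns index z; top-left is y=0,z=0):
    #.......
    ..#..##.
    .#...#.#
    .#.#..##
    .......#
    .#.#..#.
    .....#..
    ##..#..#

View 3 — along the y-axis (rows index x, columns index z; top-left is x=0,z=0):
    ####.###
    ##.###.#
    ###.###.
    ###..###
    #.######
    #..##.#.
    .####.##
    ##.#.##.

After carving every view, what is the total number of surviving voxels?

start: 8×8×8 = 512 voxels
[1] z-view keeps 37 columns → grid now 296
[2] x-view keeps 20 columns → grid now 81
[3] y-view keeps 47 columns → grid now 61

|visual hull| = 61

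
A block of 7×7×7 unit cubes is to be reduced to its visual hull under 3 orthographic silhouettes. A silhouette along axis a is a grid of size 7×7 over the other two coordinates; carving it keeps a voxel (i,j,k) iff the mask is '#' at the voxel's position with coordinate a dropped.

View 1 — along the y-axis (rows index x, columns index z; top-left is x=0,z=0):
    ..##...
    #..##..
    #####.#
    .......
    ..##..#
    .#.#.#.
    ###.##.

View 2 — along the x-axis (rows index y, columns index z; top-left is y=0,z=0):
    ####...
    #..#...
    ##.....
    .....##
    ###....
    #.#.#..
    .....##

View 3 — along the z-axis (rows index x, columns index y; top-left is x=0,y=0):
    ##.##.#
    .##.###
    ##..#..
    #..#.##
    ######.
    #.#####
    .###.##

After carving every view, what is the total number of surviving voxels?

full grid |V| = 343
step 1: project along y, AND mask (22/49) → |grid| = 154
step 2: project along x, AND mask (18/49) → |grid| = 57
step 3: project along z, AND mask (34/49) → |grid| = 39

39 voxels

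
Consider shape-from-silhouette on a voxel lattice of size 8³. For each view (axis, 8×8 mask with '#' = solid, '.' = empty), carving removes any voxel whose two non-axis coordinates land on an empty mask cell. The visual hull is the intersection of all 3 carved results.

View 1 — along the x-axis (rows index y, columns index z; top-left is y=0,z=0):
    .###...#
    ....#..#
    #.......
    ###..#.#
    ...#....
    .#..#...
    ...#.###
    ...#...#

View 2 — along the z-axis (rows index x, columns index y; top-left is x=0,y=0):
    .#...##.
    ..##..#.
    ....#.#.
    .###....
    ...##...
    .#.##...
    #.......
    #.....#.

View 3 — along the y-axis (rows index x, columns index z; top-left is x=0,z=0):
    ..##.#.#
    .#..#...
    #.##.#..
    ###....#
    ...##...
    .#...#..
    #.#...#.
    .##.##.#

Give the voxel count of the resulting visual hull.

start: 8×8×8 = 512 voxels
after view 1 [x-axis, 21 of 64 cells solid] → remaining = 168
after view 2 [z-axis, 19 of 64 cells solid] → remaining = 57
after view 3 [y-axis, 26 of 64 cells solid] → remaining = 23

remaining voxels: 23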